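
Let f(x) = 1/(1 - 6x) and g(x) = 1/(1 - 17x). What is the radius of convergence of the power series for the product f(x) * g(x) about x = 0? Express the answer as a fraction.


The radius of 1/(1 - 6x) is 1/6 (nearest singularity at x = 1/6), and the radius of 1/(1 - 17x) is 1/17.
The product f(x)*g(x) = 1/((1 - 6x)(1 - 17x)) has singularities at both 1/6 and 1/17, so its radius of convergence is the distance to the nearest one:
min(1/6, 1/17) = 1/17.

1/17


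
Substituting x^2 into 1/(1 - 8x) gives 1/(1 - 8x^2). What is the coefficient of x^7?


Since 1/(1 - 8x^2) only has even powers of x,
the coefficient of x^7 (odd) is 0.

0


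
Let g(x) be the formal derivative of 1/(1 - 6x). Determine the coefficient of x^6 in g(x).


Differentiate termwise: d/dx sum_{k>=0} 6^k x^k = sum_{k>=1} k 6^k x^(k-1) = sum_{j>=0} (j+1) 6^(j+1) x^j.
Equivalently, d/dx [1/(1 - 6x)] = 6/(1 - 6x)^2.
For j = 6: 7 * 6^7 = 7 * 279936 = 1959552.

1959552


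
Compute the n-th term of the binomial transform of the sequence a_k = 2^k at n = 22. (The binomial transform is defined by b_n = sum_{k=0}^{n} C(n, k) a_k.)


With a_k = 2^k, b_n = sum_{k=0}^{n} C(n, k) 2^k = (1 + 2)^n by the binomial theorem.
For n = 22: (1 + 2)^22 = 3^22 = 31381059609.

31381059609


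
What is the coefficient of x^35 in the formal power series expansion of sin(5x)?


The Maclaurin series is sin(t) = sum_{k>=0} (-1)^k t^(2k+1) / (2k+1)!, so substituting t = 5x, only odd powers of x are nonzero, with coefficient of x^(2k+1) equal to (-1)^k 5^(2k+1) / (2k+1)!.
Write 35 = 2*17 + 1, giving the coefficient (-1)^17 * 5^35 / 35! = -2910383045673370361328125/10333147966386144929666651337523200000000 = -7450580596923828125/26452858793948531019946627424059392.

-7450580596923828125/26452858793948531019946627424059392


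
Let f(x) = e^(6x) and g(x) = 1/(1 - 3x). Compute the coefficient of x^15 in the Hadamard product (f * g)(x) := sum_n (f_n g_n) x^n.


Expanding: f_k = 6^k/k! (from e^(6x)) and g_k = 3^k (from 1/(1 - 3x)). So the Hadamard coefficient (f * g)_k = 6^k 3^k / k! = (18)^k / k!.
For k = 15: 18^15/15! = 6746640616477458432/1307674368000 = 4518872583696/875875.

4518872583696/875875


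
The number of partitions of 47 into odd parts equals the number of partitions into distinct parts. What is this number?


Computing partitions of 47 into odd parts (1, 3, 5, ...):
Using the generating function prod_{k>=0} 1/(1-x^(2k+1)),
the count is 2590

2590


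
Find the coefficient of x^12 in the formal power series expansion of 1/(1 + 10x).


Write 1/(1 + c x) = 1/(1 - (-c) x) and apply the geometric-series identity
1/(1 - y) = sum_{k>=0} y^k to get 1/(1 + c x) = sum_{k>=0} (-c)^k x^k.
So the coefficient of x^k is (-c)^k = (-1)^k * c^k.
Here c = 10 and k = 12:
(-10)^12 = 1 * 1000000000000 = 1000000000000

1000000000000


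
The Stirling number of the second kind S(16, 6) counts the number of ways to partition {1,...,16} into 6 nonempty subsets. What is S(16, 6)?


Using the explicit formula S(n,k) = (1/k!) sum_{j=0}^{k} (-1)^(k-j) C(k,j) j^n:
S(16, 6) = 2734926558
Equivalently, S(n,k) is n! times the coefficient of x^n in the EGF (e^x - 1)^k / k!.

2734926558


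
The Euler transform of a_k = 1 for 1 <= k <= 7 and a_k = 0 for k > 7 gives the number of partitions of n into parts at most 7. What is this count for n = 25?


Partitions of 25 into parts at most 7:
Using generating function (1-x)^(-1)(1-x^2)^(-1)...(1-x^7)^(-1),
the coefficient of x^25 = 860

860


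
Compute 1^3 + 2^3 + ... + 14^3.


This power sum has a closed form given by Faulhaber's formula
sum_{k=1}^{m} k^p = (1 / (p + 1)) * sum_{j=0}^{p} C(p + 1, j) B_j m^(p + 1 - j),
but for small m direct computation is fastest:
1 + 8 + 27 + 64 + 125 + 216 + 343 + 512 + 729 + 1000 + 1331 + 1728 + 2197 + 2744 = 11025.

11025


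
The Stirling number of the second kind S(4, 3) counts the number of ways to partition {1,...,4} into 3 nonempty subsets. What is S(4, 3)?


Using the explicit formula S(n,k) = (1/k!) sum_{j=0}^{k} (-1)^(k-j) C(k,j) j^n:
S(4, 3) = 6
Equivalently, S(n,k) is n! times the coefficient of x^n in the EGF (e^x - 1)^k / k!.

6


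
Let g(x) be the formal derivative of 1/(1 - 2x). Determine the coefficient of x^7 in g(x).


Differentiate termwise: d/dx sum_{k>=0} 2^k x^k = sum_{k>=1} k 2^k x^(k-1) = sum_{j>=0} (j+1) 2^(j+1) x^j.
Equivalently, d/dx [1/(1 - 2x)] = 2/(1 - 2x)^2.
For j = 7: 8 * 2^8 = 8 * 256 = 2048.

2048


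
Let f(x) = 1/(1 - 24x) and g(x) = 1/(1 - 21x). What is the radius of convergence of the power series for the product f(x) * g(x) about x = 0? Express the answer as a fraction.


The radius of 1/(1 - 24x) is 1/24 (nearest singularity at x = 1/24), and the radius of 1/(1 - 21x) is 1/21.
The product f(x)*g(x) = 1/((1 - 24x)(1 - 21x)) has singularities at both 1/24 and 1/21, so its radius of convergence is the distance to the nearest one:
min(1/24, 1/21) = 1/24.

1/24


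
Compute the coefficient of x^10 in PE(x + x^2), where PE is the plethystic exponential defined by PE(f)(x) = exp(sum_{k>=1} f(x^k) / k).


With f(x) = x + x^2, the exponent is sum_{k>=1} (x^k + x^(2k)) / k = -ln(1 - x) - ln(1 - x^2). Exponentiating:
PE(x + x^2) = 1 / ((1 - x)(1 - x^2)).
This is the generating function for partitions of n into parts of size 1 or 2. The number of 2's can be any j in 0..5, and the rest are 1's, so
[x^10] = floor(10/2) + 1 = 6.

6


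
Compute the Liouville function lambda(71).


The Liouville function is lambda(k) = (-1)^Omega(k), where Omega(k) counts the prime factors of k with multiplicity.
Factoring: 71 = 71, so Omega(71) = 1.
lambda(71) = (-1)^1 = -1.

-1


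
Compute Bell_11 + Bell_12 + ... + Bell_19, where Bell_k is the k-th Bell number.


Recall Bell_k counts set partitions of a k-set (with Bell_0 = 1 by convention).
Bell_11 through Bell_19: 678570, 4213597, 27644437, 190899322, 1382958545, 10480142147, 82864869804, 682076806159, 5832742205057
Sum = 678570 + 4213597 + 27644437 + 190899322 + 1382958545 + 10480142147 + 82864869804 + 682076806159 + 5832742205057 = 6609770417638.

6609770417638


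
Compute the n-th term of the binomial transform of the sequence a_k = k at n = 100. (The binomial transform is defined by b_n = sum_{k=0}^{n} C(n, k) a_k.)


With a_k = k, b_n = sum_{k=0}^{n} C(n, k) k. Using k * C(n, k) = n * C(n-1, k-1) gives b_n = n * sum_{k>=1} C(n-1, k-1) = n * 2^(n-1).
For n = 100: 100 * 2^99 = 100 * 633825300114114700748351602688 = 63382530011411470074835160268800.

63382530011411470074835160268800


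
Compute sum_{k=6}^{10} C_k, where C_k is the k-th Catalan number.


C_6 through C_10: 132, 429, 1430, 4862, 16796
Sum = 132 + 429 + 1430 + 4862 + 16796
= 23649

23649


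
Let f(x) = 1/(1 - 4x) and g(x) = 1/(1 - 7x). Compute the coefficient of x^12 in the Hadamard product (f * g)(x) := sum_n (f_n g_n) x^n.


f has coefficients f_k = 4^k and g has coefficients g_k = 7^k, so the Hadamard product has coefficient (f*g)_k = 4^k * 7^k = 28^k.
For k = 12: 28^12 = 232218265089212416.

232218265089212416


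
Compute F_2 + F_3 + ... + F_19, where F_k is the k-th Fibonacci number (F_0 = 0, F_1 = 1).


Use the identity sum_{k=0}^{N} F_k = F_{N+2} - 1 (which follows from F_{k+2} - F_{k+1} = F_k). Then
sum_{k=2}^{19} F_k = (F_{21} - 1) - (F_{3} - 1) = F_{21} - F_{3}.
Computing: F_{21} = 10946, F_{3} = 2, so
Sum = 10946 - 2 = 10944.

10944


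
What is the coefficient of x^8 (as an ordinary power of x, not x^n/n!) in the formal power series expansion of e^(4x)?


The exponential series is e^y = sum_{k>=0} y^k / k!. Substituting y = 4x gives
e^(4x) = sum_{k>=0} 4^k x^k / k!.
So the coefficient of x^n is a^n/n! with a = 4, n = 8:
4^8 / 8! = 65536/40320 = 512/315

512/315


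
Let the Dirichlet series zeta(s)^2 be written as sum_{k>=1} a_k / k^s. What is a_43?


The Dirichlet convolution of the constant function 1 with itself gives (1 * 1)(k) = sum_{d | k} 1 = d(k), the number of positive divisors of k.
Since zeta(s) = sum_{k>=1} 1/k^s, we have zeta(s)^2 = sum_{k>=1} d(k)/k^s, so a_k = d(k).
For k = 43: the divisors are 1, 43.
Count = 2.

2


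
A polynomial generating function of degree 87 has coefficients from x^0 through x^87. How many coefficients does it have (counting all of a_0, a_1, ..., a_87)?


A polynomial of degree 87 takes the form a_0 + a_1 x + ... + a_87 x^87.
The number of coefficients is 87 + 1 = 88.

88


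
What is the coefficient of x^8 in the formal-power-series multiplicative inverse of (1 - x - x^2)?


Let the inverse be f(x) = sum_{k>=0} a_k x^k. From f(x) * (1 - x - x^2) = 1 and matching coefficients:
 x^0: a_0 = 1.
 x^1: a_1 - a_0 = 0, so a_1 = 1.
 x^k (k >= 2): a_k - a_{k-1} - a_{k-2} = 0, i.e. a_k = a_{k-1} + a_{k-2}.
This is the Fibonacci-type recurrence shifted so that a_0 = a_1 = 1.
Iterating: a_0=1, a_1=1, a_2=2, a_3=3, a_4=5, a_5=8, a_6=13, a_7=21, a_8=34
a_8 = 34.

34


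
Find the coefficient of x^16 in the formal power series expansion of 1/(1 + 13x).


Write 1/(1 + c x) = 1/(1 - (-c) x) and apply the geometric-series identity
1/(1 - y) = sum_{k>=0} y^k to get 1/(1 + c x) = sum_{k>=0} (-c)^k x^k.
So the coefficient of x^k is (-c)^k = (-1)^k * c^k.
Here c = 13 and k = 16:
(-13)^16 = 1 * 665416609183179841 = 665416609183179841

665416609183179841


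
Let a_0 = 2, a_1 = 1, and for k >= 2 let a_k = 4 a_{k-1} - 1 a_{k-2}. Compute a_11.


Iterating the recurrence forward:
a_0 = 2
a_1 = 1
a_2 = 4*1 - 1*2 = 2
a_3 = 4*2 - 1*1 = 7
a_4 = 4*7 - 1*2 = 26
a_5 = 4*26 - 1*7 = 97
a_6 = 4*97 - 1*26 = 362
a_7 = 4*362 - 1*97 = 1351
a_8 = 4*1351 - 1*362 = 5042
a_9 = 4*5042 - 1*1351 = 18817
a_10 = 4*18817 - 1*5042 = 70226
a_11 = 4*70226 - 1*18817 = 262087
So a_11 = 262087.

262087


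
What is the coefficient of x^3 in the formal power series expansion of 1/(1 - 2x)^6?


The general identity 1/(1 - c x)^r = sum_{k>=0} c^k C(k + r - 1, r - 1) x^k follows by substituting y = c x into 1/(1 - y)^r = sum_{k>=0} C(k + r - 1, r - 1) y^k.
For c = 2, r = 6, k = 3:
2^3 * C(8, 5) = 8 * 56 = 448.

448


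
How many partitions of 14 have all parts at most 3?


Using the generating function (1-x)^(-1)(1-x^2)^(-1)(1-x^3)^(-1),
the coefficient of x^14 counts these restricted partitions.
Result = 24

24


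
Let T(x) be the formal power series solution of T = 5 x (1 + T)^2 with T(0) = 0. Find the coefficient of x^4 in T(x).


Apply the Lagrange inversion formula: if T = 5 x * phi(T) with phi(t) = (1 + t)^2, then [x^n] T = 5^n * (1/n) [t^(n-1)] phi(t)^n = 5^n * (1/n) [t^(n-1)] (1 + t)^(2n) = 5^n * (1/n) C(2n, n-1).
Using the identity C(2n, n-1) = C(2n, n) * n / (n+1), the unscaled factor equals C(2n, n) / (n+1) = C_n, the n-th Catalan number.
For n = 4: C_4 = C(8, 4) / 5 = 70/5 = 14.
With the 5^4 = 625 factor, the coefficient is 625 * 14 = 8750.

8750


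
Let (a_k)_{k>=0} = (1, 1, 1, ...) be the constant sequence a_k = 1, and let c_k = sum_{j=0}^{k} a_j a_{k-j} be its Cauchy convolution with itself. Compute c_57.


Since a_j = 1 for all j >= 0, the convolution sum becomes
c_k = sum_{j=0}^{k} 1 * 1 = 1 * (k + 1).
Equivalently, the generating function of (a_k) is 1/(1 - x) and its square is 1/(1 - x)^2 = sum_{k>=0} 1(k + 1) x^k.
For k = 57: 1 * 58 = 58.

58


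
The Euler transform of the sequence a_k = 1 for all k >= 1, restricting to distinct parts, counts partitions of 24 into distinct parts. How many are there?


Partitions of 24 into distinct parts can be computed via generating function.
Product (1+x)(1+x^2)(1+x^3)...
The coefficient of x^24 = 122

122


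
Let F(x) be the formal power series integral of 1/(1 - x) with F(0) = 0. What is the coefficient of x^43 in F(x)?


1/(1 - x) = sum_{k>=0} x^k. Integrating termwise and using F(0) = 0 gives
F(x) = sum_{k>=0} x^(k+1) / (k+1) = sum_{m>=1} x^m / m = -ln(1 - x).
So the coefficient of x^43 is 1/43 = 1/43.

1/43


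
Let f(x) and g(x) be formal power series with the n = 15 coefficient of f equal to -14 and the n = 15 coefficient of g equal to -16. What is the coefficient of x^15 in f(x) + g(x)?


Addition of formal power series is termwise.
The coefficient of x^15 in f + g = -14 + -16
= -30

-30


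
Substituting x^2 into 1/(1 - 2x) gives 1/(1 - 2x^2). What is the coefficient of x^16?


The coefficient of x^(2m) in 1/(1 - 2x^2) is 2^m.
With n = 16 = 2*8, the coefficient is 2^8 = 256.

256


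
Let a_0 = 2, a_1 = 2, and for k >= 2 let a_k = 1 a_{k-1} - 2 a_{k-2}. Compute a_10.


Iterating the recurrence forward:
a_0 = 2
a_1 = 2
a_2 = 1*2 - 2*2 = -2
a_3 = 1*-2 - 2*2 = -6
a_4 = 1*-6 - 2*-2 = -2
a_5 = 1*-2 - 2*-6 = 10
a_6 = 1*10 - 2*-2 = 14
a_7 = 1*14 - 2*10 = -6
a_8 = 1*-6 - 2*14 = -34
a_9 = 1*-34 - 2*-6 = -22
a_10 = 1*-22 - 2*-34 = 46
So a_10 = 46.

46


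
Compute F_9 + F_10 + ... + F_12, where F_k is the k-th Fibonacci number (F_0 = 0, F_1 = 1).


Use the identity sum_{k=0}^{N} F_k = F_{N+2} - 1 (which follows from F_{k+2} - F_{k+1} = F_k). Then
sum_{k=9}^{12} F_k = (F_{14} - 1) - (F_{10} - 1) = F_{14} - F_{10}.
Computing: F_{14} = 377, F_{10} = 55, so
Sum = 377 - 55 = 322.

322


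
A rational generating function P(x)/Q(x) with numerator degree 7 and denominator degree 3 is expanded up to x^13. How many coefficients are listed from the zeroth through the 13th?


Expanding up to x^13 gives the coefficients for x^0, x^1, ..., x^13.
That is 13 + 1 = 14 coefficients in total.

14


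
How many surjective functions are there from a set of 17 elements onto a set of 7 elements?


By inclusion-exclusion on which target elements are missed, the number of surjections from an n-set onto a k-set is
surj(n, k) = sum_{j=0}^{k} (-1)^j C(k, j) (k - j)^n.
Equivalently surj(n, k) = k! * S(n, k), where S(n, k) is the Stirling number of the second kind.
For n = 17, k = 7:
S(17, 7) = 25708104786, so
surj = 7! * 25708104786 = 5040 * 25708104786 = 129568848121440.

129568848121440


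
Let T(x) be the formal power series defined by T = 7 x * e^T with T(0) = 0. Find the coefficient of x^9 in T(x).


Apply the Lagrange inversion formula: if T = 7 x * phi(T) with phi(t) = e^t, then
[x^n] T = 7^n * (1/n) [t^(n-1)] phi(t)^n = 7^n * (1/n) [t^(n-1)] e^(n t) = 7^n * (1/n) * n^(n-1) / (n-1)! = 7^n * n^(n-1) / n!.
When c = 1 this is the Cayley count of rooted labeled trees on n vertices, divided by n!.
For n = 9: 7^9 * 9^8 / 9! = 40353607 * 43046721/362880 = 3063651608241/640.

3063651608241/640


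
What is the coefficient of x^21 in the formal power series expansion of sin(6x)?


The Maclaurin series is sin(t) = sum_{k>=0} (-1)^k t^(2k+1) / (2k+1)!, so substituting t = 6x, only odd powers of x are nonzero, with coefficient of x^(2k+1) equal to (-1)^k 6^(2k+1) / (2k+1)!.
Write 21 = 2*10 + 1, giving the coefficient (-1)^10 * 6^21 / 21! = 21936950640377856/51090942171709440000 = 4251528/9901766875.

4251528/9901766875


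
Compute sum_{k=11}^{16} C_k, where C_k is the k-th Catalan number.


C_11 through C_16: 58786, 208012, 742900, 2674440, 9694845, 35357670
Sum = 58786 + 208012 + 742900 + 2674440 + 9694845 + 35357670
= 48736653

48736653


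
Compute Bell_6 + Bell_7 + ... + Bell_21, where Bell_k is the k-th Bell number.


Recall Bell_k counts set partitions of a k-set (with Bell_0 = 1 by convention).
Bell_6 through Bell_21: 203, 877, 4140, 21147, 115975, 678570, 4213597, 27644437, 190899322, 1382958545, 10480142147, 82864869804, 682076806159, 5832742205057, 51724158235372, 474869816156751
Sum = 203 + 877 + 4140 + 21147 + 115975 + 678570 + 4213597 + 27644437 + 190899322 + 1382958545 + 10480142147 + 82864869804 + 682076806159 + 5832742205057 + 51724158235372 + 474869816156751 = 533203744952103.

533203744952103


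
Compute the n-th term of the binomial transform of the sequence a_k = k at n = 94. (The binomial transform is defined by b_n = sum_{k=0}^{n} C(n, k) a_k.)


With a_k = k, b_n = sum_{k=0}^{n} C(n, k) k. Using k * C(n, k) = n * C(n-1, k-1) gives b_n = n * sum_{k>=1} C(n-1, k-1) = n * 2^(n-1).
For n = 94: 94 * 2^93 = 94 * 9903520314283042199192993792 = 930930909542605966724141416448.

930930909542605966724141416448


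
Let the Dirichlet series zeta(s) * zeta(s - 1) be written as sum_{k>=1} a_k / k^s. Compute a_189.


Convolution gives a_k = sum_{d | k} d * 1 = sum_{d | k} d = sigma(k), the sum of positive divisors of k.
For k = 189, the divisors are 1, 3, 7, 9, 21, 27, 63, 189, so
sigma(189) = 1 + 3 + 7 + 9 + 21 + 27 + 63 + 189 = 320.

320


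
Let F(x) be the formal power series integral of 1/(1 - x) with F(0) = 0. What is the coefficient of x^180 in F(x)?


1/(1 - x) = sum_{k>=0} x^k. Integrating termwise and using F(0) = 0 gives
F(x) = sum_{k>=0} x^(k+1) / (k+1) = sum_{m>=1} x^m / m = -ln(1 - x).
So the coefficient of x^180 is 1/180 = 1/180.

1/180


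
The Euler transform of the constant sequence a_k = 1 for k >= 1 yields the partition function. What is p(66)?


The Euler transform converts the sequence a_k = 1 into the number of integer partitions.
Using the recurrence or dynamic programming:
p(66) = 2323520

2323520


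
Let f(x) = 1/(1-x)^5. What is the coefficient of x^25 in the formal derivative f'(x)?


Differentiate: d/dx [ 1/(1-x)^r ] = r / (1-x)^(r+1).
Here r = 5, so f'(x) = 5 / (1-x)^6.
The expansion of 1/(1-x)^(r+1) has coefficient of x^n equal to C(n+r, r).
So the coefficient of x^25 in f'(x) is
5 * C(30, 5) = 5 * 142506 = 712530

712530


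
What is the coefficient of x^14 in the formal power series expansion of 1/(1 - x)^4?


The expansion 1/(1 - x)^r = sum_{k>=0} C(k + r - 1, r - 1) x^k follows from the multiset / negative-binomial theorem (or from repeated differentiation of the geometric series).
For r = 4 and k = 14:
C(17, 3) = 355687428096000 / (6 * 87178291200) = 680.

680


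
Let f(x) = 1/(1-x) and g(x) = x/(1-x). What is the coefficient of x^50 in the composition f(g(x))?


First simplify the composition: f(g(x)) = 1/(1 - x/(1-x)) = (1-x)/((1-x) - x) = (1-x)/(1-2x).
Now extract the coefficient. Write (1-x)/(1-2x) = 1/(1-2x) - x/(1-2x).
The coefficient of x^n in 1/(1-2x) is 2^n, and in x/(1-2x) is 2^(n-1) (for n >= 1).
So the coefficient of x^50 is 2^50 - 2^49 = 1125899906842624 - 562949953421312 = 562949953421312.

562949953421312


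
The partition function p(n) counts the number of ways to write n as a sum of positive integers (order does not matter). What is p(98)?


Using the generating function prod_{k>=1} 1/(1-x^k), we compute p(98).
By dynamic programming over parts 1 through 98:
p(98) = 150198136

150198136


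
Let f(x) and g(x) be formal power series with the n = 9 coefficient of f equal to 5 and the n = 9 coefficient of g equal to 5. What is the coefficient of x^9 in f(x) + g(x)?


Addition of formal power series is termwise.
The coefficient of x^9 in f + g = 5 + 5
= 10

10


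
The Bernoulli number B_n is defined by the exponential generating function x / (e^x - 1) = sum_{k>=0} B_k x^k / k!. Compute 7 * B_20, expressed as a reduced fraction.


Bernoulli numbers can also be computed recursively via B_0 = 1 and sum_{j=0}^{m} C(m+1, j) B_j = 0 for m >= 1. Odd-index Bernoulli numbers vanish for k >= 3.
Computing B_20 = -174611/330, so 7 * B_20 = 7 * -174611/330 = -1222277/330.

-1222277/330


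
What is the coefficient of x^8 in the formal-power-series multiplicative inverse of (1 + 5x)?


The inverse is 1/(1 + 5x). Apply the geometric identity 1/(1 - y) = sum_{k>=0} y^k with y = -5x:
1/(1 + 5x) = sum_{k>=0} (-5)^k x^k.
So the coefficient of x^8 is (-5)^8 = 390625.

390625


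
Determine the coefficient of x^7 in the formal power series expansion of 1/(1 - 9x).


The geometric series identity gives 1/(1 - c x) = sum_{k>=0} c^k x^k, so the coefficient of x^k is c^k.
Here c = 9 and k = 7.
Computing: 9^7 = 4782969

4782969


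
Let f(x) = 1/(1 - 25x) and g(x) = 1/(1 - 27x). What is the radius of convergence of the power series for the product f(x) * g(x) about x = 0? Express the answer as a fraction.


The radius of 1/(1 - 25x) is 1/25 (nearest singularity at x = 1/25), and the radius of 1/(1 - 27x) is 1/27.
The product f(x)*g(x) = 1/((1 - 25x)(1 - 27x)) has singularities at both 1/25 and 1/27, so its radius of convergence is the distance to the nearest one:
min(1/25, 1/27) = 1/27.

1/27


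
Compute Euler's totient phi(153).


phi(n) counts integers in [1, n] coprime to n. Using the multiplicative formula phi(n) = n * prod_{p | n} (1 - 1/p):
153 = 3^2 * 17, so
phi(153) = 153 * (1 - 1/3) * (1 - 1/17) = 96.

96


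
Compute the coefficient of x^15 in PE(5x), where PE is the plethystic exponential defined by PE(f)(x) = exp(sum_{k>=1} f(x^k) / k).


With f(x) = 5x, the exponent is sum_{k>=1} 5 x^k / k = 5 * (-ln(1 - x)). Exponentiating:
PE(5x) = exp(-5 ln(1 - x)) = 1/(1 - x)^5.
By the negative binomial expansion, [x^n] 1/(1 - x)^5 = C(n + 4, 4).
For n = 15: C(19, 4) = 3876.

3876


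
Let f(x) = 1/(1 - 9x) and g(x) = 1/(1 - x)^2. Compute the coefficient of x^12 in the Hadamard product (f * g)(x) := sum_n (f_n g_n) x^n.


f has coefficients f_k = 9^k. For g = 1/(1 - x)^2 the coefficient is g_k = C(k + 1, 1) = k + 1. The Hadamard coefficient is (f * g)_k = 9^k * (k + 1).
For k = 12: 9^12 * 13 = 282429536481 * 13 = 3671583974253.

3671583974253


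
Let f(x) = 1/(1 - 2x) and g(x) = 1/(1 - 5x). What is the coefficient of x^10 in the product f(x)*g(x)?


The coefficient of x^n in f*g is the Cauchy product: sum_{k=0}^{n} a^k * b^(n-k).
With a=2, b=5, n=10:
sum_{k=0}^{10} 2^k * 5^(10-k)
= 16275359

16275359


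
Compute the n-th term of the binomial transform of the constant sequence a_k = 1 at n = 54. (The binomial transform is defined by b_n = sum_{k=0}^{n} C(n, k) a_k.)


With a_k = 1 for all k, b_n = sum_{k=0}^{n} C(n, k) = 2^n by the binomial theorem.
For n = 54: 2^54 = 18014398509481984.

18014398509481984


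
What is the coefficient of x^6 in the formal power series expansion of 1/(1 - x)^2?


The negative binomial / multiset identity is
1/(1 - x)^r = sum_{k>=0} C(k + r - 1, r - 1) x^k.
Here r = 2 and k = 6, so the coefficient is
C(6 + 1, 1) = C(7, 1)
= 7

7


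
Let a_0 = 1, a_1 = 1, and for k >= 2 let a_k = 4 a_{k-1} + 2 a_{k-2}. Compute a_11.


Iterating the recurrence forward:
a_0 = 1
a_1 = 1
a_2 = 4*1 + 2*1 = 6
a_3 = 4*6 + 2*1 = 26
a_4 = 4*26 + 2*6 = 116
a_5 = 4*116 + 2*26 = 516
a_6 = 4*516 + 2*116 = 2296
a_7 = 4*2296 + 2*516 = 10216
a_8 = 4*10216 + 2*2296 = 45456
a_9 = 4*45456 + 2*10216 = 202256
a_10 = 4*202256 + 2*45456 = 899936
a_11 = 4*899936 + 2*202256 = 4004256
So a_11 = 4004256.

4004256


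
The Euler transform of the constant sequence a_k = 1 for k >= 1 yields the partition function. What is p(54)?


The Euler transform converts the sequence a_k = 1 into the number of integer partitions.
Using the recurrence or dynamic programming:
p(54) = 386155

386155


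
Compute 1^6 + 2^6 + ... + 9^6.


This power sum has a closed form given by Faulhaber's formula
sum_{k=1}^{m} k^p = (1 / (p + 1)) * sum_{j=0}^{p} C(p + 1, j) B_j m^(p + 1 - j),
but for small m direct computation is fastest:
1 + 64 + 729 + 4096 + 15625 + 46656 + 117649 + 262144 + 531441 = 978405.

978405


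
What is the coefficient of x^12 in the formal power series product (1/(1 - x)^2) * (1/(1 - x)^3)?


Combine the factors: (1/(1 - x)^2) * (1/(1 - x)^3) = 1/(1 - x)^5.
Then use 1/(1 - x)^r = sum_{k>=0} C(k + r - 1, r - 1) x^k with r = 5 and k = 12:
C(16, 4) = 1820.

1820


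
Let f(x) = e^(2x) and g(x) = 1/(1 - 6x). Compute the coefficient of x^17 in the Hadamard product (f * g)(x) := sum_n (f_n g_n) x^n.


Expanding: f_k = 2^k/k! (from e^(2x)) and g_k = 6^k (from 1/(1 - 6x)). So the Hadamard coefficient (f * g)_k = 2^k 6^k / k! = (12)^k / k!.
For k = 17: 12^17/17! = 2218611106740436992/355687428096000 = 92876046336/14889875.

92876046336/14889875


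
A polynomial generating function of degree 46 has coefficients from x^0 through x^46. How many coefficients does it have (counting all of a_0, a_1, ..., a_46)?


A polynomial of degree 46 takes the form a_0 + a_1 x + ... + a_46 x^46.
The number of coefficients is 46 + 1 = 47.

47


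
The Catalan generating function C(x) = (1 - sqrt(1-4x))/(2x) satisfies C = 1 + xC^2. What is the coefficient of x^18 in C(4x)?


Substituting x -> 4x scales the n-th coefficient by 4^n, so [x^18] C(4x) = 4^18 * C_18.
C_18 = C(2*18, 18)/(19) = 9075135300/19 = 477638700.
So 4^18 * 477638700 = 68719476736 * 477638700 = 32823081532863283200.

32823081532863283200


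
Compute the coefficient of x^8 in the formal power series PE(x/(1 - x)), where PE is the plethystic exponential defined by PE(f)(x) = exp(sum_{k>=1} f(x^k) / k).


For f(x) = x/(1 - x) we have
sum_{k>=1} f(x^k) / k = sum_{k>=1} (1/k) * x^k / (1 - x^k) = sum_{k, m >= 1} x^(k m) / k,
which after exponentiating simplifies to
PE(x/(1 - x)) = prod_{k>=1} 1 / (1 - x^k).
This is the generating function for the partition function p(n), so the coefficient of x^8 is p(8).
Computing p(8) by dynamic programming over parts 1, 2, ..., 8: p(8) = 22.

22


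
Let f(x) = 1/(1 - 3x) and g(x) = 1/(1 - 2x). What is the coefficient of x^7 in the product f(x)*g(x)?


The coefficient of x^n in f*g is the Cauchy product: sum_{k=0}^{n} a^k * b^(n-k).
With a=3, b=2, n=7:
sum_{k=0}^{7} 3^k * 2^(7-k)
= 6305

6305


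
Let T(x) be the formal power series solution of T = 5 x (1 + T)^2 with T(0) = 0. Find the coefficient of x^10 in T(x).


Apply the Lagrange inversion formula: if T = 5 x * phi(T) with phi(t) = (1 + t)^2, then [x^n] T = 5^n * (1/n) [t^(n-1)] phi(t)^n = 5^n * (1/n) [t^(n-1)] (1 + t)^(2n) = 5^n * (1/n) C(2n, n-1).
Using the identity C(2n, n-1) = C(2n, n) * n / (n+1), the unscaled factor equals C(2n, n) / (n+1) = C_n, the n-th Catalan number.
For n = 10: C_10 = C(20, 10) / 11 = 184756/11 = 16796.
With the 5^10 = 9765625 factor, the coefficient is 9765625 * 16796 = 164023437500.

164023437500


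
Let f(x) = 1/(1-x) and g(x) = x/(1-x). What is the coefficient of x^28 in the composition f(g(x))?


First simplify the composition: f(g(x)) = 1/(1 - x/(1-x)) = (1-x)/((1-x) - x) = (1-x)/(1-2x).
Now extract the coefficient. Write (1-x)/(1-2x) = 1/(1-2x) - x/(1-2x).
The coefficient of x^n in 1/(1-2x) is 2^n, and in x/(1-2x) is 2^(n-1) (for n >= 1).
So the coefficient of x^28 is 2^28 - 2^27 = 268435456 - 134217728 = 134217728.

134217728


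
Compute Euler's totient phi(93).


phi(n) counts integers in [1, n] coprime to n. Using the multiplicative formula phi(n) = n * prod_{p | n} (1 - 1/p):
93 = 3 * 31, so
phi(93) = 93 * (1 - 1/3) * (1 - 1/31) = 60.

60


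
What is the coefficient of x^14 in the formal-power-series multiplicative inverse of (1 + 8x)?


The inverse is 1/(1 + 8x). Apply the geometric identity 1/(1 - y) = sum_{k>=0} y^k with y = -8x:
1/(1 + 8x) = sum_{k>=0} (-8)^k x^k.
So the coefficient of x^14 is (-8)^14 = 4398046511104.

4398046511104


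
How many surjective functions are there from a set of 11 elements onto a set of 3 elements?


By inclusion-exclusion on which target elements are missed, the number of surjections from an n-set onto a k-set is
surj(n, k) = sum_{j=0}^{k} (-1)^j C(k, j) (k - j)^n.
Equivalently surj(n, k) = k! * S(n, k), where S(n, k) is the Stirling number of the second kind.
For n = 11, k = 3:
S(11, 3) = 28501, so
surj = 3! * 28501 = 6 * 28501 = 171006.

171006


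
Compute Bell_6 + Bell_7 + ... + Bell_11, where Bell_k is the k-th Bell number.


Recall Bell_k counts set partitions of a k-set (with Bell_0 = 1 by convention).
Bell_6 through Bell_11: 203, 877, 4140, 21147, 115975, 678570
Sum = 203 + 877 + 4140 + 21147 + 115975 + 678570 = 820912.

820912


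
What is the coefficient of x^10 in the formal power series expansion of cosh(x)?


The Maclaurin series is cosh(t) = sum_{m>=0} t^(2m) / (2m)!, so substituting t = x, only even powers of x are nonzero, with coefficient of x^(2m) equal to 1 / (2m)!.
For x^10 the coefficient is 1/10! = 1/3628800 = 1/3628800.

1/3628800


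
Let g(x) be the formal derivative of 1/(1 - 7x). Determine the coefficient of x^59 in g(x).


Differentiate termwise: d/dx sum_{k>=0} 7^k x^k = sum_{k>=1} k 7^k x^(k-1) = sum_{j>=0} (j+1) 7^(j+1) x^j.
Equivalently, d/dx [1/(1 - 7x)] = 7/(1 - 7x)^2.
For j = 59: 60 * 7^60 = 60 * 508021860739623365322188197652216501772434524836001 = 30481311644377401919331291859132990106346071490160060.

30481311644377401919331291859132990106346071490160060


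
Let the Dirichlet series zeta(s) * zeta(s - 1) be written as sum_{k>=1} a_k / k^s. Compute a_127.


Convolution gives a_k = sum_{d | k} d * 1 = sum_{d | k} d = sigma(k), the sum of positive divisors of k.
For k = 127, the divisors are 1, 127, so
sigma(127) = 1 + 127 = 128.

128


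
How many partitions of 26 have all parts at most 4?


Using the generating function (1-x)^(-1)(1-x^2)^(-1)...(1-x^4)^(-1),
the coefficient of x^26 counts these restricted partitions.
Result = 206

206


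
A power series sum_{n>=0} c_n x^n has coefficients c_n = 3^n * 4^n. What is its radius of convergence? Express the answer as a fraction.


By the root test (Cauchy-Hadamard), the radius is R = 1 / limsup_n |c_n|^(1/n).
Here |c_n|^(1/n) = (3^n * 4^n)^(1/n) = 3 * 4 = 12 for all n.
So R = 1/12 = 1/12.

1/12


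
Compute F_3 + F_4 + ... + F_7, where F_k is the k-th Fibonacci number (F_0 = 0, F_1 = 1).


Use the identity sum_{k=0}^{N} F_k = F_{N+2} - 1 (which follows from F_{k+2} - F_{k+1} = F_k). Then
sum_{k=3}^{7} F_k = (F_{9} - 1) - (F_{4} - 1) = F_{9} - F_{4}.
Computing: F_{9} = 34, F_{4} = 3, so
Sum = 34 - 3 = 31.

31


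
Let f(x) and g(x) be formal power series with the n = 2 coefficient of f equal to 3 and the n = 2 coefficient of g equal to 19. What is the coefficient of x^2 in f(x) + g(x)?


Addition of formal power series is termwise.
The coefficient of x^2 in f + g = 3 + 19
= 22

22


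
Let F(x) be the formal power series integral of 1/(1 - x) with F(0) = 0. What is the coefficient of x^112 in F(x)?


1/(1 - x) = sum_{k>=0} x^k. Integrating termwise and using F(0) = 0 gives
F(x) = sum_{k>=0} x^(k+1) / (k+1) = sum_{m>=1} x^m / m = -ln(1 - x).
So the coefficient of x^112 is 1/112 = 1/112.

1/112


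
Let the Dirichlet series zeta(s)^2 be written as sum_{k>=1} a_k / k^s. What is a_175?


The Dirichlet convolution of the constant function 1 with itself gives (1 * 1)(k) = sum_{d | k} 1 = d(k), the number of positive divisors of k.
Since zeta(s) = sum_{k>=1} 1/k^s, we have zeta(s)^2 = sum_{k>=1} d(k)/k^s, so a_k = d(k).
For k = 175: the divisors are 1, 5, 7, 25, 35, 175.
Count = 6.

6


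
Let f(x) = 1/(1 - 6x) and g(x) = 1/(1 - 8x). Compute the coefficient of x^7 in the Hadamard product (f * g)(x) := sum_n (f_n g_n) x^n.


f has coefficients f_k = 6^k and g has coefficients g_k = 8^k, so the Hadamard product has coefficient (f*g)_k = 6^k * 8^k = 48^k.
For k = 7: 48^7 = 587068342272.

587068342272


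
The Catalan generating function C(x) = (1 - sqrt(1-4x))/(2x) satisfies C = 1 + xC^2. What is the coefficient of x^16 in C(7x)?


Substituting x -> 7x scales the n-th coefficient by 7^n, so [x^16] C(7x) = 7^16 * C_16.
C_16 = C(2*16, 16)/(17) = 601080390/17 = 35357670.
So 7^16 * 35357670 = 33232930569601 * 35357670 = 1175038992212864189670.

1175038992212864189670


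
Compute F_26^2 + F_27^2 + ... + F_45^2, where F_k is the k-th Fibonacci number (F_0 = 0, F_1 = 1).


There is a standard identity sum_{k=0}^{N} F_k^2 = F_N * F_{N+1} (proved inductively from the telescoping relation F_k^2 = F_k F_{k+1} - F_{k-1} F_k). Then
sum_{k=26}^{45} F_k^2 = F_45 F_46 - F_25 F_26.
Computing: F_45 = 1134903170, F_46 = 1836311903, F_25 = 75025, F_26 = 121393.
Sum = 1134903170 * 1836311903 - 75025 * 121393 = 2084036190715922685.

2084036190715922685


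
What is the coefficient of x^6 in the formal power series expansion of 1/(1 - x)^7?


The expansion 1/(1 - x)^r = sum_{k>=0} C(k + r - 1, r - 1) x^k follows from the multiset / negative-binomial theorem (or from repeated differentiation of the geometric series).
For r = 7 and k = 6:
C(12, 6) = 479001600 / (720 * 720) = 924.

924


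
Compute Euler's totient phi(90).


phi(n) counts integers in [1, n] coprime to n. Using the multiplicative formula phi(n) = n * prod_{p | n} (1 - 1/p):
90 = 2 * 3^2 * 5, so
phi(90) = 90 * (1 - 1/2) * (1 - 1/3) * (1 - 1/5) = 24.

24


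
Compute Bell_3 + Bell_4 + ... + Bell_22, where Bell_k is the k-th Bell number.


Recall Bell_k counts set partitions of a k-set (with Bell_0 = 1 by convention).
Bell_3 through Bell_22: 5, 15, 52, 203, 877, 4140, 21147, 115975, 678570, 4213597, 27644437, 190899322, 1382958545, 10480142147, 82864869804, 682076806159, 5832742205057, 51724158235372, 474869816156751, 4506715738447323
Sum = 5 + 15 + 52 + 203 + 877 + 4140 + 21147 + 115975 + 678570 + 4213597 + 27644437 + 190899322 + 1382958545 + 10480142147 + 82864869804 + 682076806159 + 5832742205057 + 51724158235372 + 474869816156751 + 4506715738447323 = 5039919483399498.

5039919483399498


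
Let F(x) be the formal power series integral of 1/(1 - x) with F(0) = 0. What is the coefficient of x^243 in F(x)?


1/(1 - x) = sum_{k>=0} x^k. Integrating termwise and using F(0) = 0 gives
F(x) = sum_{k>=0} x^(k+1) / (k+1) = sum_{m>=1} x^m / m = -ln(1 - x).
So the coefficient of x^243 is 1/243 = 1/243.

1/243


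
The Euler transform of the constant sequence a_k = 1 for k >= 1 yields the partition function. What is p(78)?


The Euler transform converts the sequence a_k = 1 into the number of integer partitions.
Using the recurrence or dynamic programming:
p(78) = 12132164

12132164


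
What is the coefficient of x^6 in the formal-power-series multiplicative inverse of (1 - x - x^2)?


Let the inverse be f(x) = sum_{k>=0} a_k x^k. From f(x) * (1 - x - x^2) = 1 and matching coefficients:
 x^0: a_0 = 1.
 x^1: a_1 - a_0 = 0, so a_1 = 1.
 x^k (k >= 2): a_k - a_{k-1} - a_{k-2} = 0, i.e. a_k = a_{k-1} + a_{k-2}.
This is the Fibonacci-type recurrence shifted so that a_0 = a_1 = 1.
Iterating: a_0=1, a_1=1, a_2=2, a_3=3, a_4=5, a_5=8, a_6=13
a_6 = 13.

13


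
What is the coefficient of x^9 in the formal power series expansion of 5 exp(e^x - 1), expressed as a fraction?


exp(e^x - 1) is the exponential generating function for the Bell numbers Bell_k: exp(e^x - 1) = sum_{k>=0} Bell_k x^k / k!.
So the coefficient of x^9 in 5 exp(e^x - 1) is 5 Bell_9 / 9!.
Computing: Bell_9 = 21147 and 9! = 362880, giving
5 * 21147/362880 = 1007/3456.

1007/3456


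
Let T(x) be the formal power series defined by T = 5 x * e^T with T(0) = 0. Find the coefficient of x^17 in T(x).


Apply the Lagrange inversion formula: if T = 5 x * phi(T) with phi(t) = e^t, then
[x^n] T = 5^n * (1/n) [t^(n-1)] phi(t)^n = 5^n * (1/n) [t^(n-1)] e^(n t) = 5^n * (1/n) * n^(n-1) / (n-1)! = 5^n * n^(n-1) / n!.
When c = 1 this is the Cayley count of rooted labeled trees on n vertices, divided by n!.
For n = 17: 5^17 * 17^16 / 17! = 762939453125 * 48661191875666868481/355687428096000 = 17470843820250340533447265625/167382319104.

17470843820250340533447265625/167382319104


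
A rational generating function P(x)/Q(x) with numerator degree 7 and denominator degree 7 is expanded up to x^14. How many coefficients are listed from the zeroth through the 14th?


Expanding up to x^14 gives the coefficients for x^0, x^1, ..., x^14.
That is 14 + 1 = 15 coefficients in total.

15


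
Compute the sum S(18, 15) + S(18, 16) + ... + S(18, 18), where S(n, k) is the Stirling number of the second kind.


By definition, S(n, k) counts partitions of an n-set into exactly k nonempty blocks.
Computing row n = 18 for k = 15..18:
S(18, k): 367200, 9996, 153, 1
Sum = 377350.

377350


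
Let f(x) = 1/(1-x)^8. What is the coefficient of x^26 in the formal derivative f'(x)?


Differentiate: d/dx [ 1/(1-x)^r ] = r / (1-x)^(r+1).
Here r = 8, so f'(x) = 8 / (1-x)^9.
The expansion of 1/(1-x)^(r+1) has coefficient of x^n equal to C(n+r, r).
So the coefficient of x^26 in f'(x) is
8 * C(34, 8) = 8 * 18156204 = 145249632

145249632


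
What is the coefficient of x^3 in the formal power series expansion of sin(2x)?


The Maclaurin series is sin(t) = sum_{k>=0} (-1)^k t^(2k+1) / (2k+1)!, so substituting t = 2x, only odd powers of x are nonzero, with coefficient of x^(2k+1) equal to (-1)^k 2^(2k+1) / (2k+1)!.
Write 3 = 2*1 + 1, giving the coefficient (-1)^1 * 2^3 / 3! = -8/6 = -4/3.

-4/3


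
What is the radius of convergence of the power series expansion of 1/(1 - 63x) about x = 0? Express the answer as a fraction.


Expanding 1/(1 - 63x) = sum_{k>=0} 63^k x^k, the series converges when |63x| < 1, i.e., |x| < 1/63.
So the radius of convergence is 1/63 = 1/63.

1/63


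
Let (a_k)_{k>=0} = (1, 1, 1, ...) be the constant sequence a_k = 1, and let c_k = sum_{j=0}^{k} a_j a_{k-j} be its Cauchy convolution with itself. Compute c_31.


Since a_j = 1 for all j >= 0, the convolution sum becomes
c_k = sum_{j=0}^{k} 1 * 1 = 1 * (k + 1).
Equivalently, the generating function of (a_k) is 1/(1 - x) and its square is 1/(1 - x)^2 = sum_{k>=0} 1(k + 1) x^k.
For k = 31: 1 * 32 = 32.

32


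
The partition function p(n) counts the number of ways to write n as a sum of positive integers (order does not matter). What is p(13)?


Using the generating function prod_{k>=1} 1/(1-x^k), we compute p(13).
By dynamic programming over parts 1 through 13:
p(13) = 101

101


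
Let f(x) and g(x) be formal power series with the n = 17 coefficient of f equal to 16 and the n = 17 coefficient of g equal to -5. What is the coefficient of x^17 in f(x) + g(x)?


Addition of formal power series is termwise.
The coefficient of x^17 in f + g = 16 + -5
= 11

11


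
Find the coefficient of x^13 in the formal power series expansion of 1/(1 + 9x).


Write 1/(1 + c x) = 1/(1 - (-c) x) and apply the geometric-series identity
1/(1 - y) = sum_{k>=0} y^k to get 1/(1 + c x) = sum_{k>=0} (-c)^k x^k.
So the coefficient of x^k is (-c)^k = (-1)^k * c^k.
Here c = 9 and k = 13:
(-9)^13 = -1 * 2541865828329 = -2541865828329

-2541865828329


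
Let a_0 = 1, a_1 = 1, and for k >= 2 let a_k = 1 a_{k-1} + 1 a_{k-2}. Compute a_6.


Iterating the recurrence forward:
a_0 = 1
a_1 = 1
a_2 = 1*1 + 1*1 = 2
a_3 = 1*2 + 1*1 = 3
a_4 = 1*3 + 1*2 = 5
a_5 = 1*5 + 1*3 = 8
a_6 = 1*8 + 1*5 = 13
So a_6 = 13.

13


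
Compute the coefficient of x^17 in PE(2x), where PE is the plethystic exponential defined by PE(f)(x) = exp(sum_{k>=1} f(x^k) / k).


With f(x) = 2x, the exponent is sum_{k>=1} 2 x^k / k = 2 * (-ln(1 - x)). Exponentiating:
PE(2x) = exp(-2 ln(1 - x)) = 1/(1 - x)^2.
By the negative binomial expansion, [x^n] 1/(1 - x)^2 = C(n + 1, 1).
For n = 17: C(18, 1) = 18.

18


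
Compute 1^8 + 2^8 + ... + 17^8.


This power sum has a closed form given by Faulhaber's formula
sum_{k=1}^{m} k^p = (1 / (p + 1)) * sum_{j=0}^{p} C(p + 1, j) B_j m^(p + 1 - j),
but for small m direct computation is fastest:
1 + 256 + 6561 + 65536 + 390625 + 1679616 + 5764801 + 16777216 + 43046721 + 100000000 + 214358881 + 429981696 + 815730721 + 1475789056 + 2562890625 + 4294967296 + 6975757441 = 16937207049.

16937207049


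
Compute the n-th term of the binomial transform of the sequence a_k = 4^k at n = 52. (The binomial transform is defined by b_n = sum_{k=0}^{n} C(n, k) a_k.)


With a_k = 4^k, b_n = sum_{k=0}^{n} C(n, k) 4^k = (1 + 4)^n by the binomial theorem.
For n = 52: (1 + 4)^52 = 5^52 = 2220446049250313080847263336181640625.

2220446049250313080847263336181640625


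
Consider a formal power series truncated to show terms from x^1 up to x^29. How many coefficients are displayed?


From x^1 to x^29 inclusive, the count is 29 - 1 + 1 = 29.

29


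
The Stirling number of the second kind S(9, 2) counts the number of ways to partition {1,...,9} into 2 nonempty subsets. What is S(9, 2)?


Using the explicit formula S(n,k) = (1/k!) sum_{j=0}^{k} (-1)^(k-j) C(k,j) j^n:
S(9, 2) = 255
Equivalently, S(n,k) is n! times the coefficient of x^n in the EGF (e^x - 1)^k / k!.

255


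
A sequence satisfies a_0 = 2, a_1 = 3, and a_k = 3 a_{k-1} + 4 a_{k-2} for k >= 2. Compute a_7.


The characteristic equation is t^2 - 3 t - 4 = 0, with roots r_1 = 4 and r_2 = -1 (so c_1 = r_1 + r_2, c_2 = -r_1 r_2 as required).
One can use the closed form a_n = A r_1^n + B r_2^n, but direct iteration is more reliable:
a_0 = 2, a_1 = 3, a_2 = 17, a_3 = 63, a_4 = 257, a_5 = 1023, a_6 = 4097, a_7 = 16383.
So a_7 = 16383.

16383
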